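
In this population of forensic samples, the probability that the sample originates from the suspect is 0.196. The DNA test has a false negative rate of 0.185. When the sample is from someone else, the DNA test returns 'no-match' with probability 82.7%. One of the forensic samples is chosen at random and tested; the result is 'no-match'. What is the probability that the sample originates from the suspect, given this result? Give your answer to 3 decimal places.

Write H for 'the sample originates from the suspect'. Prior odds H:¬H = 0.196/0.804 = 0.24378. For the 'no-match' outcome, the likelihood ratio is 0.185/0.827 = 0.22370.
Posterior odds = 0.24378 × 0.22370 = 0.054534, so P(H|E) = 0.054534/(1+0.054534) = 0.052.

P(H | E) ≈ 0.052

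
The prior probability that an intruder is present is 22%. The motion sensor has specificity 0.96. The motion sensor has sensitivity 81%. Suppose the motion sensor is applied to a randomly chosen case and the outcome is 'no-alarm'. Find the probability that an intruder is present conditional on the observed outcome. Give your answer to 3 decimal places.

Let H be the event that an intruder is present. P(H) = 0.22, so P(¬H) = 0.78. With E the 'no-alarm' result, P(E|H) = 0.19 and P(E|¬H) = 0.96.
P(E) = 0.19·0.22 + 0.96·0.78 = 0.041800 + 0.74880 = 0.79060.
By Bayes' theorem, P(H|E) = 0.041800 / 0.79060 = 0.053.

P(H | E) ≈ 0.053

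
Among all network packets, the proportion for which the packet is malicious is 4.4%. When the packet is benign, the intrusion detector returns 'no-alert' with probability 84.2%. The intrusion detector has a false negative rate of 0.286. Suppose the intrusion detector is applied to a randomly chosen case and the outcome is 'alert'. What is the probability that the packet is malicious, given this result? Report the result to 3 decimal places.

Let H be the event that the packet is malicious. P(H) = 0.044, so P(¬H) = 0.956. With E the 'alert' result, P(E|H) = 0.714 and P(E|¬H) = 0.158.
P(E) = 0.714·0.044 + 0.158·0.956 = 0.031416 + 0.15105 = 0.18246.
By Bayes' theorem, P(H|E) = 0.031416 / 0.18246 = 0.172.

P(H | E) ≈ 0.172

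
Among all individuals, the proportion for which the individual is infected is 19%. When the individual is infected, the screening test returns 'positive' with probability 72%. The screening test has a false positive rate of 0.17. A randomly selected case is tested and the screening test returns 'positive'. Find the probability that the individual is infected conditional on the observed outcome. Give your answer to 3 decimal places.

P(H | E) ≈ 0.498

Let H be the event that the individual is infected. P(H) = 0.19, so P(¬H) = 0.81. With E the 'positive' result, P(E|H) = 0.72 and P(E|¬H) = 0.17.
P(E) = 0.72·0.19 + 0.17·0.81 = 0.13680 + 0.13770 = 0.27450.
By Bayes' theorem, P(H|E) = 0.13680 / 0.27450 = 0.498.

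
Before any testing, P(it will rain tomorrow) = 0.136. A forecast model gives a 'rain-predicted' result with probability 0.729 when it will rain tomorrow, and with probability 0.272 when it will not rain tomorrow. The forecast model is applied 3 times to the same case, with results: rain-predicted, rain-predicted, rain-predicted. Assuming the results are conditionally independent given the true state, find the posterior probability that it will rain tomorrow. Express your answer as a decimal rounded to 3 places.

Let H be the event that it will rain tomorrow; start with P(H) = 0.136. P('rain-predicted'|H) = 0.729, P('rain-predicted'|¬H) = 0.272.
Update on result 1 ('rain-predicted'): P(H) ← 0.729·0.1360 / (0.729·0.1360 + 0.272·0.8640) = 0.099144/0.33415 = 0.2967.
Update on result 2 ('rain-predicted'): P(H) ← 0.729·0.2967 / (0.729·0.2967 + 0.272·0.7033) = 0.21630/0.40759 = 0.5307.
Update on result 3 ('rain-predicted'): P(H) ← 0.729·0.5307 / (0.729·0.5307 + 0.272·0.4693) = 0.38686/0.51452 = 0.7519.

Posterior P(H) ≈ 0.752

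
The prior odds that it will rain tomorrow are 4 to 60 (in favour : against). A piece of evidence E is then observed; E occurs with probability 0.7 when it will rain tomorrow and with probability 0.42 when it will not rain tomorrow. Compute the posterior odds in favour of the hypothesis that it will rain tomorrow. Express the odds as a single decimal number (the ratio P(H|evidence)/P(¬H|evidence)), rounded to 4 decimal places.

Posterior odds ≈ 0.1111

Prior odds = 4/60 = 0.066667.
Likelihood ratio for E = 0.7/0.42 = 1.6667.
Posterior odds = prior odds × LR = 0.11111.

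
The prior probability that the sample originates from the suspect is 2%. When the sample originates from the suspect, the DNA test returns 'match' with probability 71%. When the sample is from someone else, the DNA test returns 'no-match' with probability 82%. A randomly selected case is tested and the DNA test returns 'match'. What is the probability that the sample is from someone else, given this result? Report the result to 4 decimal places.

P(¬H | E) ≈ 0.9255

Write H for 'the sample originates from the suspect'. Prior odds H:¬H = 0.02/0.98 = 0.020408. For the 'match' outcome, the likelihood ratio is 0.71/0.18 = 3.9444.
Posterior odds = 0.020408 × 3.9444 = 0.080499, so P(H|E) = 0.080499/(1+0.080499) = 0.0745. Then P(¬H|E) = 1 − 0.0745 = 0.9255.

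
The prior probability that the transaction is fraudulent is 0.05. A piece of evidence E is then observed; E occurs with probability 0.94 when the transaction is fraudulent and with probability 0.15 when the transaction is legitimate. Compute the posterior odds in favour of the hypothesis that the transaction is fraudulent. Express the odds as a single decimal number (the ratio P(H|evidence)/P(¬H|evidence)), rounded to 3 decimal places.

Prior odds = 0.05/(1−0.05) = 0.052632.
Likelihood ratio for E = 0.94/0.15 = 6.2667.
Posterior odds = prior odds × LR = 0.32982.

Posterior odds ≈ 0.330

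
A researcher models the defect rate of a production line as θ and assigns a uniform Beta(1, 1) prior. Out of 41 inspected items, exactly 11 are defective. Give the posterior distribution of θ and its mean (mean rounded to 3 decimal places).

The binomial likelihood is conjugate to the Beta prior: with 11 successes and 30 failures, the posterior is Beta(1+11, 1+30) = Beta(12, 31).
E[θ | data] = 12/(12+31) = 0.279.

Posterior: Beta(12, 31); mean ≈ 0.279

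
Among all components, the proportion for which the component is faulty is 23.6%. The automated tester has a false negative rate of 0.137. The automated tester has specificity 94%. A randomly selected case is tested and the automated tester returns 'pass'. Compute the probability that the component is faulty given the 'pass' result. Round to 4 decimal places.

Let H be the event that the component is faulty. P(H) = 0.236, so P(¬H) = 0.764. With E the 'pass' result, P(E|H) = 0.137 and P(E|¬H) = 0.94.
P(E) = 0.137·0.236 + 0.94·0.764 = 0.032332 + 0.71816 = 0.75049.
By Bayes' theorem, P(H|E) = 0.032332 / 0.75049 = 0.0431.

P(H | E) ≈ 0.0431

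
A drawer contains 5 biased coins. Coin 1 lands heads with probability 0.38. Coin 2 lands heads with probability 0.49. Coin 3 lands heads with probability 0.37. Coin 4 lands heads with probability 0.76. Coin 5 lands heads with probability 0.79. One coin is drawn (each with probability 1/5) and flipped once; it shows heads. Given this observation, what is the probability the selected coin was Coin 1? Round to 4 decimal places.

Tabulate prior·likelihood by source: [1] prior 0.2, lik 0.38, product 0.07600; [2] prior 0.2, lik 0.49, product 0.09800; [3] prior 0.2, lik 0.37, product 0.07400; [4] prior 0.2, lik 0.76, product 0.1520; [5] prior 0.2, lik 0.79, product 0.1580.
Normalizing constant = 0.55800; the posterior for Coin 1 is its product over the sum, 0.07600/0.55800 = 0.1362.

Posterior probability ≈ 0.1362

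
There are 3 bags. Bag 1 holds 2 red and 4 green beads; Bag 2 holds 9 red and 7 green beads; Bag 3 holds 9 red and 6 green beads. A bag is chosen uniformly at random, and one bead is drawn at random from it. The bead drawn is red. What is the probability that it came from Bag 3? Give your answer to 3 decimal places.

Tabulate prior·likelihood by source: [1] prior 0.333333, lik 0.3333, product 0.1111; [2] prior 0.333333, lik 0.5625, product 0.1875; [3] prior 0.333333, lik 0.6, product 0.2000.
Normalizing constant = 0.49861; the posterior for Bag 3 is its product over the sum, 0.2000/0.49861 = 0.401.

Posterior probability ≈ 0.401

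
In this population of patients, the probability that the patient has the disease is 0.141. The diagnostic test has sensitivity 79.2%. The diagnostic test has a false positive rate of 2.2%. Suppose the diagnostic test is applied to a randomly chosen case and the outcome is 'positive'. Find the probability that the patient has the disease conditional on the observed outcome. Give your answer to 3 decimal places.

P(H | E) ≈ 0.855

Write H for 'the patient has the disease'. Prior odds H:¬H = 0.141/0.859 = 0.16414. For the 'positive' outcome, the likelihood ratio is 0.792/0.022 = 36.000.
Posterior odds = 0.16414 × 36.000 = 5.9092, so P(H|E) = 5.9092/(1+5.9092) = 0.855.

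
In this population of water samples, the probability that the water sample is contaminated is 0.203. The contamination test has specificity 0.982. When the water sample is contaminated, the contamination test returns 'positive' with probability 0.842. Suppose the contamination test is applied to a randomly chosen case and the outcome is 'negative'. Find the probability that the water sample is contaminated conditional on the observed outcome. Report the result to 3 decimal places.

P(H | E) ≈ 0.039

Let H be the event that the water sample is contaminated. P(H) = 0.203, so P(¬H) = 0.797. With E the 'negative' result, P(E|H) = 0.158 and P(E|¬H) = 0.982.
P(E) = 0.158·0.203 + 0.982·0.797 = 0.032074 + 0.78265 = 0.81473.
By Bayes' theorem, P(H|E) = 0.032074 / 0.81473 = 0.039.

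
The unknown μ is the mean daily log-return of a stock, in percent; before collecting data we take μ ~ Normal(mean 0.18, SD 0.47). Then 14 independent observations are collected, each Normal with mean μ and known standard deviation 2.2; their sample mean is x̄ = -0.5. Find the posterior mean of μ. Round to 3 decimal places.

Posterior mean ≈ -0.085

With known σ, the Normal prior is conjugate. Weight on the data is w = (n/σ²)/(n/σ² + 1/τ₀²) = 2.89256/(2.89256+4.52694) = 0.38986.
Posterior mean = w·x̄ + (1−w)·μ₀ = 0.38986·-0.5 + 0.61014·0.18 = -0.085.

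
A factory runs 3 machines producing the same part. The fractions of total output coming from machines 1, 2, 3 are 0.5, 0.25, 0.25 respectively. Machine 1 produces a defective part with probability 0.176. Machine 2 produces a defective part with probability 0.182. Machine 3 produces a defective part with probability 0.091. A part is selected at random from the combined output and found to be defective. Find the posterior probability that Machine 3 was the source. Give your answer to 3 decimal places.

Posterior probability ≈ 0.146

P(defective|M1) = 0.176; P(defective|M2) = 0.182; P(defective|M3) = 0.091.
Prior × likelihood for each source: 0.5·0.176=0.08800, 0.25·0.182=0.04550, 0.25·0.091=0.02275. Summing gives P(defective) = 0.15625.
P(Machine 3 | defective) = 0.02275 / 0.15625 = 0.146.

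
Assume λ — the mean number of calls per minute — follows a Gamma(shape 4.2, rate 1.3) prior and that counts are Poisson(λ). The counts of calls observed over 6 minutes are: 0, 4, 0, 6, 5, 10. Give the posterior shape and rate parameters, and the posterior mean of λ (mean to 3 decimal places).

The Poisson likelihood adds the total count to the shape and the number of exposure periods to the rate. Here ∑xᵢ = 25 and n = 6, so shape 4.2→29.2 and rate 1.3→7.3.
E[λ | data] = 29.2/7.3 = 4.000.

Posterior: Gamma(shape=29.2, rate=7.3); mean ≈ 4.000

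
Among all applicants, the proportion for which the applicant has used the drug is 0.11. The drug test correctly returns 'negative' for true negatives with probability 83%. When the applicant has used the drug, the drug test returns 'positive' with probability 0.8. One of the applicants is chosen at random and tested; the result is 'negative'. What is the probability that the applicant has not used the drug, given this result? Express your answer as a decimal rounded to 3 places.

Write H for 'the applicant has used the drug'. Prior odds H:¬H = 0.11/0.89 = 0.12360. For the 'negative' outcome, the likelihood ratio is 0.2/0.83 = 0.24096.
Posterior odds = 0.12360 × 0.24096 = 0.029782, so P(H|E) = 0.029782/(1+0.029782) = 0.029. Then P(¬H|E) = 1 − 0.029 = 0.971.

P(¬H | E) ≈ 0.971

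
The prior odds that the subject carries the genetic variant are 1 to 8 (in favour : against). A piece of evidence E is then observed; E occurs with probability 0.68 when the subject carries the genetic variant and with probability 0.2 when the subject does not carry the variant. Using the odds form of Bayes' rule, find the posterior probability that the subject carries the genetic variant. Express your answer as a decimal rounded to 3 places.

Posterior probability ≈ 0.298

Prior odds = 1/8 = 0.12500.
Likelihood ratio for E = 0.68/0.2 = 3.4000.
Posterior odds = prior odds × LR = 0.42500.
Posterior probability = odds/(1+odds) = 0.42500/1.4250 = 0.298.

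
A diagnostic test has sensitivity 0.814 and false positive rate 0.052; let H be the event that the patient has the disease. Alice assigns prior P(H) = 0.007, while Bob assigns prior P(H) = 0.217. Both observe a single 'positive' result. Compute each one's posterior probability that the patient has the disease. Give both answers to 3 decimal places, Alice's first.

Alice: 0.099; Bob: 0.813

P('+'|H) = 0.814, P('+'|¬H) = 0.052.
Alice: numerator 0.814·0.007 = 0.0056980; evidence = 0.0056980+0.052·0.993 = 0.057334; posterior = 0.099.
Bob: numerator 0.814·0.217 = 0.17664; evidence = 0.17664+0.052·0.783 = 0.21735; posterior = 0.813.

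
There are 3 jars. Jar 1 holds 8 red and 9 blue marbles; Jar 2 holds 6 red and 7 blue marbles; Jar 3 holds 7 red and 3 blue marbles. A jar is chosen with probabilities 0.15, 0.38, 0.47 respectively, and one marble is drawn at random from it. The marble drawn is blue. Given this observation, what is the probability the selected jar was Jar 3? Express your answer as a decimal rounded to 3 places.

Tabulate prior·likelihood by source: [1] prior 0.15, lik 0.5294, product 0.07941; [2] prior 0.38, lik 0.5385, product 0.2046; [3] prior 0.47, lik 0.3, product 0.1410.
Normalizing constant = 0.42503; the posterior for Jar 3 is its product over the sum, 0.1410/0.42503 = 0.332.

Posterior probability ≈ 0.332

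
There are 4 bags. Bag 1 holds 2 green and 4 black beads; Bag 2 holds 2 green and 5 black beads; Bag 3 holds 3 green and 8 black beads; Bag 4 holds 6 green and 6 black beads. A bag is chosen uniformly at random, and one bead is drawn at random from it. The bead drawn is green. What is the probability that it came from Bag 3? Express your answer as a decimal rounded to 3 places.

Tabulate prior·likelihood by source: [1] prior 0.25, lik 0.3333, product 0.08333; [2] prior 0.25, lik 0.2857, product 0.07143; [3] prior 0.25, lik 0.2727, product 0.06818; [4] prior 0.25, lik 0.5, product 0.1250.
Normalizing constant = 0.34794; the posterior for Bag 3 is its product over the sum, 0.06818/0.34794 = 0.196.

Posterior probability ≈ 0.196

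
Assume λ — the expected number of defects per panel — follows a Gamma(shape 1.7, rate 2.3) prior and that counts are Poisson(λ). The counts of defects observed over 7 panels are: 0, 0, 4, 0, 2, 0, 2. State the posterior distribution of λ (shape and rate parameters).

Posterior: Gamma(shape=9.7, rate=9.3)

The Poisson likelihood adds the total count to the shape and the number of exposure periods to the rate. Here ∑xᵢ = 8 and n = 7, so shape 1.7→9.7 and rate 2.3→9.3.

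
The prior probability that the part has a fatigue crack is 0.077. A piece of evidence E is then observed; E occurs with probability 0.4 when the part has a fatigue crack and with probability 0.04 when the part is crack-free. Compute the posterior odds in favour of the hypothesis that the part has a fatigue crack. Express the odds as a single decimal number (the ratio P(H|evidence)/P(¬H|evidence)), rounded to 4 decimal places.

Prior odds = 0.077/(1−0.077) = 0.083424. In log-odds, ln(0.083424) = -2.4838.
Add log likelihood ratio: ln(10.000) = 2.3026.
Posterior log-odds = -0.18124, so posterior odds = exp(-0.18124) = 0.83424.

Posterior odds ≈ 0.8342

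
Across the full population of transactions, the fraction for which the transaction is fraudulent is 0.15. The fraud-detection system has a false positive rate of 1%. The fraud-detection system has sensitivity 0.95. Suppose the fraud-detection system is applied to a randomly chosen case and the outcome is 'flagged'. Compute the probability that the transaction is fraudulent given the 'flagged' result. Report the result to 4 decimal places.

Let H be the event that the transaction is fraudulent. P(H) = 0.15, so P(¬H) = 0.85. With E the 'flagged' result, P(E|H) = 0.95 and P(E|¬H) = 0.01.
P(E) = 0.95·0.15 + 0.01·0.85 = 0.14250 + 0.0085000 = 0.15100.
By Bayes' theorem, P(H|E) = 0.14250 / 0.15100 = 0.9437.

P(H | E) ≈ 0.9437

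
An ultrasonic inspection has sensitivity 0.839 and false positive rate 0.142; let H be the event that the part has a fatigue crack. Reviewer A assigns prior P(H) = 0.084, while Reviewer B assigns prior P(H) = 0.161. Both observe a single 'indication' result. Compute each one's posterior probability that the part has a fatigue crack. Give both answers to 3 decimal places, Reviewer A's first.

Reviewer A: 0.351; Reviewer B: 0.531

The likelihood ratio for an 'indication' result is 0.839/0.142 = 5.9085.
Reviewer A: prior odds 0.084/0.916 = 0.091703; posterior odds 0.54182; posterior probability 0.351.
Reviewer B: prior odds 0.161/0.839 = 0.19190; posterior odds 1.1338; posterior probability 0.531.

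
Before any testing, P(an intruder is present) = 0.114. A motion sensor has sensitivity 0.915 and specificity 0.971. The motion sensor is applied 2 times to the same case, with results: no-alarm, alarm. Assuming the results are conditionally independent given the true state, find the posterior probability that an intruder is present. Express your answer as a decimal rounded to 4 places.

Posterior P(H) ≈ 0.2622

Let H be the event that an intruder is present; start with P(H) = 0.114. P('alarm'|H) = 0.915, P('alarm'|¬H) = 0.029.
Update on result 1 ('no-alarm'): P(H) ← 0.085·0.1140 / (0.085·0.1140 + 0.971·0.8860) = 0.0096900/0.87000 = 0.0111.
Update on result 2 ('alarm'): P(H) ← 0.915·0.0111 / (0.915·0.0111 + 0.029·0.9889) = 0.010191/0.038868 = 0.2622.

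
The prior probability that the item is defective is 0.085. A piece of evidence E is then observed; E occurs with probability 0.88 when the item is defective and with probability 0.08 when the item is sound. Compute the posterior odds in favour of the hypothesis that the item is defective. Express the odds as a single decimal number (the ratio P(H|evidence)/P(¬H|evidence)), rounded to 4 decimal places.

Posterior odds ≈ 1.0219

Prior odds = 0.085/(1−0.085) = 0.092896. In log-odds, ln(0.092896) = -2.3763.
Add log likelihood ratio: ln(11.000) = 2.3979.
Posterior log-odds = 0.021622, so posterior odds = exp(0.021622) = 1.0219.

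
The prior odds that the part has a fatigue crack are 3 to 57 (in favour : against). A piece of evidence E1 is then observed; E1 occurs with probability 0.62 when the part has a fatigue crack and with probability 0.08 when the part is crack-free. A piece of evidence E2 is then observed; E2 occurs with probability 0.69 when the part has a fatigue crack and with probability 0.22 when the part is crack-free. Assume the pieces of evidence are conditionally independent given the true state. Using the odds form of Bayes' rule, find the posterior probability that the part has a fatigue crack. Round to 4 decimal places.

Prior odds = 3/57 = 0.052632.
Likelihood ratio for E1 = 0.62/0.08 = 7.7500.
Likelihood ratio for E2 = 0.69/0.22 = 3.1364.
Posterior odds = prior odds × LR₁ × LR₂ = 1.2793.
Posterior probability = odds/(1+odds) = 1.2793/2.2793 = 0.5613.

Posterior probability ≈ 0.5613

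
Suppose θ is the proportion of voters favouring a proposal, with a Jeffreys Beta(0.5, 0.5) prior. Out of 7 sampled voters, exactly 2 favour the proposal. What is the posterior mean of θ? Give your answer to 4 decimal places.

Observing 2 successes and 5 failures updates Beta(0.5, 0.5) by adding the success and failure counts to the two shape parameters: α = 0.5+2 = 2.5, β = 0.5+5 = 5.5.
Posterior mean = α/(α+β) = 2.5/8 = 0.3125.

Posterior mean ≈ 0.3125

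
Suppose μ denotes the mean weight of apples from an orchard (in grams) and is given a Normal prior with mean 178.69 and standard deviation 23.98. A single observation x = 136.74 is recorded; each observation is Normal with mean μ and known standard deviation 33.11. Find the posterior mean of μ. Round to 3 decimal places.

Prior precision 1/τ₀² = 1/23.98² = 0.00173901; data precision n/σ² = 1/33.11² = 0.00091218.
Posterior precision = 0.00173901 + 0.00091218 = 0.00265119.
Posterior mean = (0.00173901·178.69 + 0.00091218·136.74) / 0.00265119 = 164.256.

Posterior mean ≈ 164.256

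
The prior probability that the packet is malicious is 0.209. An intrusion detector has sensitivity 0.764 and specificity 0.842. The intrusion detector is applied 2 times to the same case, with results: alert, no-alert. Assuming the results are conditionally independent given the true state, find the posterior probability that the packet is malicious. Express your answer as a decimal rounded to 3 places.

Posterior P(H) ≈ 0.264

With H the event that the packet is malicious, the joint likelihood of the observed sequence is P(data|H) = 0.764·0.236 = 0.18030 and P(data|¬H) = 0.158·0.842 = 0.13304.
Bayes: P(H|data) = 0.209·0.18030 / (0.209·0.18030 + 0.791·0.13304) = 0.037684/0.14292 = 0.2637.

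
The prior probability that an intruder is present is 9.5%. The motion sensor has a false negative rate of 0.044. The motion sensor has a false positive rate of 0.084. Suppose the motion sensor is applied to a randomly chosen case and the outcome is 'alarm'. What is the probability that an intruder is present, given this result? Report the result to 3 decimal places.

P(H | E) ≈ 0.544

Write H for 'an intruder is present'. Prior odds H:¬H = 0.095/0.905 = 0.10497. For the 'alarm' outcome, the likelihood ratio is 0.956/0.084 = 11.381.
Posterior odds = 0.10497 × 11.381 = 1.1947, so P(H|E) = 1.1947/(1+1.1947) = 0.544.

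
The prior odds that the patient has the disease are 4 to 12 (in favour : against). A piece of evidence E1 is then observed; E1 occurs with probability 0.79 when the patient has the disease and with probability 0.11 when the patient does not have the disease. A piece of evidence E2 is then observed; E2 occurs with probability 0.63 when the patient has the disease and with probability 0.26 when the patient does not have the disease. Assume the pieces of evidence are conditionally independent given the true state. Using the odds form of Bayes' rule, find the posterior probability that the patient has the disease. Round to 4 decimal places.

Prior odds = 4/12 = 0.33333.
Likelihood ratio for E1 = 0.79/0.11 = 7.1818.
Likelihood ratio for E2 = 0.63/0.26 = 2.4231.
Posterior odds = prior odds × LR₁ × LR₂ = 5.8007.
Posterior probability = odds/(1+odds) = 5.8007/6.8007 = 0.8530.

Posterior probability ≈ 0.8530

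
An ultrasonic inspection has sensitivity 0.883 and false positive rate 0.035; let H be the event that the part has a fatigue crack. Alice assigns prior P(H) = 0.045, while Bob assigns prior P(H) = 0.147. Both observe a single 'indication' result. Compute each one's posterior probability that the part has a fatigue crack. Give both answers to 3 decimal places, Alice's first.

Alice: 0.543; Bob: 0.813

The likelihood ratio for an 'indication' result is 0.883/0.035 = 25.229.
Alice: prior odds 0.045/0.955 = 0.047120; posterior odds 1.1888; posterior probability 0.543.
Bob: prior odds 0.147/0.853 = 0.17233; posterior odds 4.3477; posterior probability 0.813.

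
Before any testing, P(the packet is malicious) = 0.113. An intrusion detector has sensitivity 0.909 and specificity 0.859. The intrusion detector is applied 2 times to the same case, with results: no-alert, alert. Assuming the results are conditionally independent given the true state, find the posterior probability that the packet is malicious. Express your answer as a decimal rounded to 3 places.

With H the event that the packet is malicious, the joint likelihood of the observed sequence is P(data|H) = 0.091·0.909 = 0.082719 and P(data|¬H) = 0.859·0.141 = 0.12112.
Bayes: P(H|data) = 0.113·0.082719 / (0.113·0.082719 + 0.887·0.12112) = 0.0093472/0.11678 = 0.0800.

Posterior P(H) ≈ 0.080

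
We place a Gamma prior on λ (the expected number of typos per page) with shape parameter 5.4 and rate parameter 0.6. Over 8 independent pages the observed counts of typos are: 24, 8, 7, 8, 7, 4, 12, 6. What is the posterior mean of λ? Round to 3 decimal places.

Total count ∑xᵢ = 76 over n = 8 pages.
Gamma is conjugate to the Poisson likelihood: posterior is Gamma(shape = 5.4+76 = 81.4, rate = 0.6+8 = 8.6).
Posterior mean = shape/rate = 81.4/8.6 = 9.465.

Posterior mean ≈ 9.465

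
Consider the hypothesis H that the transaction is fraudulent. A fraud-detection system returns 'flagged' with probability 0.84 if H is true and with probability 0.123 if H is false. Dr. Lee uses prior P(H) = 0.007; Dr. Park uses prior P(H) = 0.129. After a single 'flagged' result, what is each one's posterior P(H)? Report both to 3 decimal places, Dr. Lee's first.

P('+'|H) = 0.84, P('+'|¬H) = 0.123.
Dr. Lee: numerator 0.84·0.007 = 0.0058800; evidence = 0.0058800+0.123·0.993 = 0.12802; posterior = 0.046.
Dr. Park: numerator 0.84·0.129 = 0.10836; evidence = 0.10836+0.123·0.871 = 0.21549; posterior = 0.503.

Dr. Lee: 0.046; Dr. Park: 0.503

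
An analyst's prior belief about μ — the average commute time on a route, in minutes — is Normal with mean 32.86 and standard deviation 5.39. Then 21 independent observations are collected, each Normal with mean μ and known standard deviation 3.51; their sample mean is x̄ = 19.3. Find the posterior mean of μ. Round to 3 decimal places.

With known σ, the Normal prior is conjugate. Weight on the data is w = (n/σ²)/(n/σ² + 1/τ₀²) = 1.70453/(1.70453+0.0344209) = 0.98021.
Posterior mean = w·x̄ + (1−w)·μ₀ = 0.98021·19.3 + 0.019794·32.86 = 19.568.

Posterior mean ≈ 19.568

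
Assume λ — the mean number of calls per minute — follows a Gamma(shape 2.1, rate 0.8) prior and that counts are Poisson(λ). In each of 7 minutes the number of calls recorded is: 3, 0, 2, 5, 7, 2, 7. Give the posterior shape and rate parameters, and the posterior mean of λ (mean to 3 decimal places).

The Poisson likelihood adds the total count to the shape and the number of exposure periods to the rate. Here ∑xᵢ = 26 and n = 7, so shape 2.1→28.1 and rate 0.8→7.8.
Posterior mean = shape/rate = 28.1/7.8 = 3.603.

Posterior: Gamma(shape=28.1, rate=7.8); mean ≈ 3.603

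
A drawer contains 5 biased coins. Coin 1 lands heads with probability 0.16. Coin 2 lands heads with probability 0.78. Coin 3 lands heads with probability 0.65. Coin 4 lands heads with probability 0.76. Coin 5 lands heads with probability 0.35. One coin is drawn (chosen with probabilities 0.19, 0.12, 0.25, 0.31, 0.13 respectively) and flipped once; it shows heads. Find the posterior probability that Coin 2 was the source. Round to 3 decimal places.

Posterior probability ≈ 0.165

P(heads|C1) = 0.16; P(heads|C2) = 0.78; P(heads|C3) = 0.65; P(heads|C4) = 0.76; P(heads|C5) = 0.35.
Prior × likelihood for each source: 0.19·0.16=0.03040, 0.12·0.78=0.09360, 0.25·0.65=0.1625, 0.31·0.76=0.2356, 0.13·0.35=0.04550. Summing gives P(heads) = 0.56760.
P(Coin 2 | heads) = 0.09360 / 0.56760 = 0.165.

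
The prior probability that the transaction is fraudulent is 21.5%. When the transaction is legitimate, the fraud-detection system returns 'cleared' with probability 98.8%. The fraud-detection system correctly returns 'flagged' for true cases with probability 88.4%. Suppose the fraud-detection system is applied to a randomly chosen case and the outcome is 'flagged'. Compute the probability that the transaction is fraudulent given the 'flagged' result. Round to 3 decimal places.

P(H | E) ≈ 0.953

Write H for 'the transaction is fraudulent'. Prior odds H:¬H = 0.215/0.785 = 0.27389. For the 'flagged' outcome, the likelihood ratio is 0.884/0.012 = 73.667.
Posterior odds = 0.27389 × 73.667 = 20.176, so P(H|E) = 20.176/(1+20.176) = 0.953.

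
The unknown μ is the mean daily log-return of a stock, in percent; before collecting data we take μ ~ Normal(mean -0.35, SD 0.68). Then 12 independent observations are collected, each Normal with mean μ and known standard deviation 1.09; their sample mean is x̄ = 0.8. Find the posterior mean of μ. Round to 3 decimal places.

With known σ, the Normal prior is conjugate. Weight on the data is w = (n/σ²)/(n/σ² + 1/τ₀²) = 10.1002/(10.1002+2.16263) = 0.82364.
Posterior mean = w·x̄ + (1−w)·μ₀ = 0.82364·0.8 + 0.17636·-0.35 = 0.597.

Posterior mean ≈ 0.597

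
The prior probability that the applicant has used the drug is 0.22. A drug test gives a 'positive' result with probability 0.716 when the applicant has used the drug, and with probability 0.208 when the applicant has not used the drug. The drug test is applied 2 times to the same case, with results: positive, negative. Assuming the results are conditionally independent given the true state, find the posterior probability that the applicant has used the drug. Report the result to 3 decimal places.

Posterior P(H) ≈ 0.258

With H the event that the applicant has used the drug, the joint likelihood of the observed sequence is P(data|H) = 0.716·0.284 = 0.20334 and P(data|¬H) = 0.208·0.792 = 0.16474.
Bayes: P(H|data) = 0.22·0.20334 / (0.22·0.20334 + 0.78·0.16474) = 0.044736/0.17323 = 0.2582.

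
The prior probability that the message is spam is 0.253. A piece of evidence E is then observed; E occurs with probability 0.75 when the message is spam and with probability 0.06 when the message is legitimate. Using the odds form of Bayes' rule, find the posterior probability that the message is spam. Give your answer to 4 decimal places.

Posterior probability ≈ 0.8089

Prior odds = 0.253/(1−0.253) = 0.33869. In log-odds, ln(0.33869) = -1.0827.
Add log likelihood ratio: ln(12.500) = 2.5257.
Posterior log-odds = 1.4431, so posterior odds = exp(1.4431) = 4.2336. Converting, P(H|E) = 4.2336/5.2336 = 0.8089.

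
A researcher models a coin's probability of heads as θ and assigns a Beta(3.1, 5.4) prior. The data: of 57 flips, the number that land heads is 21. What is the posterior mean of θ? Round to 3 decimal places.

Posterior mean ≈ 0.368

The binomial likelihood is conjugate to the Beta prior: with 21 successes and 36 failures, the posterior is Beta(3.1+21, 5.4+36) = Beta(24.1, 41.4).
Posterior mean = α/(α+β) = 24.1/65.5 = 0.368.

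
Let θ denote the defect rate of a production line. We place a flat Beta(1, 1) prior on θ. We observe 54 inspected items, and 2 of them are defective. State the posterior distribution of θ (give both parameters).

The binomial likelihood is conjugate to the Beta prior: with 2 successes and 52 failures, the posterior is Beta(1+2, 1+52) = Beta(3, 53).

Posterior: Beta(3, 53)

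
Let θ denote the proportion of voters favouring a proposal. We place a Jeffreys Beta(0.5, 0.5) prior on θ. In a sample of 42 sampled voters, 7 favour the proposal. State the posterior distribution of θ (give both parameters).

The binomial likelihood is conjugate to the Beta prior: with 7 successes and 35 failures, the posterior is Beta(0.5+7, 0.5+35) = Beta(7.5, 35.5).

Posterior: Beta(7.5, 35.5)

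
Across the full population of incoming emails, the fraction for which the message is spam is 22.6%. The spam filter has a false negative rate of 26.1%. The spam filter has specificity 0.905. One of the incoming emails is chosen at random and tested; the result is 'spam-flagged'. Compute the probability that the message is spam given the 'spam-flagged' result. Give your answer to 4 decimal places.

P(H | E) ≈ 0.6943

Write H for 'the message is spam'. Prior odds H:¬H = 0.226/0.774 = 0.29199. For the 'spam-flagged' outcome, the likelihood ratio is 0.739/0.095 = 7.7789.
Posterior odds = 0.29199 × 7.7789 = 2.2714, so P(H|E) = 2.2714/(1+2.2714) = 0.6943.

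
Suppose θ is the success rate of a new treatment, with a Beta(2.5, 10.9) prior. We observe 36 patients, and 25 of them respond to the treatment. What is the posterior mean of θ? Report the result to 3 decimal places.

Observing 25 successes and 11 failures updates Beta(2.5, 10.9) by adding the success and failure counts to the two shape parameters: α = 2.5+25 = 27.5, β = 10.9+11 = 21.9.
Posterior mean = α/(α+β) = 27.5/49.4 = 0.557.

Posterior mean ≈ 0.557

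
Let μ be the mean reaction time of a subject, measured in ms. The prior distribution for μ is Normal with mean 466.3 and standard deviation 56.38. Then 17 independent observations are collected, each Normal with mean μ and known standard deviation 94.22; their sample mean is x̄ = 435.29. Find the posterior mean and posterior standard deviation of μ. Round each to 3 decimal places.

With known σ, the Normal prior is conjugate. Weight on the data is w = (n/σ²)/(n/σ² + 1/τ₀²) = 0.00191497/(0.00191497+0.00031459) = 0.85890.
Posterior mean = w·x̄ + (1−w)·μ₀ = 0.85890·435.29 + 0.14110·466.3 = 439.666. Posterior variance = 1/(0.00191497+0.00031459) = 448.518, so SD = 21.178.

Posterior mean ≈ 439.666; posterior SD ≈ 21.178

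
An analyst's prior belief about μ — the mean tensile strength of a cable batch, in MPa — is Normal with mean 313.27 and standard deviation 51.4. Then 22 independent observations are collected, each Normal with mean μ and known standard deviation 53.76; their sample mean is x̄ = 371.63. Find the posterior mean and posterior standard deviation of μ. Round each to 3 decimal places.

Posterior mean ≈ 368.866; posterior SD ≈ 11.187

Prior precision 1/τ₀² = 1/51.4² = 0.00037851; data precision n/σ² = 22/53.76² = 0.00761209.
Posterior precision = 0.00037851 + 0.00761209 = 0.00799060, giving posterior SD = 1/√0.00799060 = 11.187.
Posterior mean = (0.00037851·313.27 + 0.00761209·371.63) / 0.00799060 = 368.866.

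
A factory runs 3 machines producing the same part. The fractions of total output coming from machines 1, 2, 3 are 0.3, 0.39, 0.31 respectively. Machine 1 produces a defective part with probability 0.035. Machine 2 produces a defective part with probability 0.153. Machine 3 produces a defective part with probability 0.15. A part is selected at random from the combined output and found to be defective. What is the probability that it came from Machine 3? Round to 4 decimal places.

Posterior probability ≈ 0.3986

Tabulate prior·likelihood by source: [1] prior 0.3, lik 0.035, product 0.01050; [2] prior 0.39, lik 0.153, product 0.05967; [3] prior 0.31, lik 0.15, product 0.04650.
Normalizing constant = 0.11667; the posterior for Machine 3 is its product over the sum, 0.04650/0.11667 = 0.3986.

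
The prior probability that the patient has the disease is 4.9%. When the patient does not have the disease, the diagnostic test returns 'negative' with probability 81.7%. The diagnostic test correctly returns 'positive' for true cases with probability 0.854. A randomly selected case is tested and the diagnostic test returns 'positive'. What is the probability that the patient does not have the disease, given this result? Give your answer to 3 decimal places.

P(¬H | E) ≈ 0.806

Let H be the event that the patient has the disease. P(H) = 0.049, so P(¬H) = 0.951. With E the 'positive' result, P(E|H) = 0.854 and P(E|¬H) = 0.183.
P(E) = 0.854·0.049 + 0.183·0.951 = 0.041846 + 0.17403 = 0.21588.
By Bayes' theorem, P(H|E) = 0.041846 / 0.21588 = 0.194. Hence P(¬H|E) = 1 − 0.194 = 0.806.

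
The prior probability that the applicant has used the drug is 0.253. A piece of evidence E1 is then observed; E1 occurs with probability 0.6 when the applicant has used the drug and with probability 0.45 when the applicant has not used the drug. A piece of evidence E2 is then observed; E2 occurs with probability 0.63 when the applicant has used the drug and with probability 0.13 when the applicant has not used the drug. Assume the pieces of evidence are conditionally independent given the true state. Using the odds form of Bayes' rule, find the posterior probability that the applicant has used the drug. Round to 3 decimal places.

Posterior probability ≈ 0.686

Prior odds = 0.253/(1−0.253) = 0.33869.
Likelihood ratio for E1 = 0.6/0.45 = 1.3333.
Likelihood ratio for E2 = 0.63/0.13 = 4.8462.
Posterior odds = prior odds × LR₁ × LR₂ = 2.1884.
Posterior probability = odds/(1+odds) = 2.1884/3.1884 = 0.686.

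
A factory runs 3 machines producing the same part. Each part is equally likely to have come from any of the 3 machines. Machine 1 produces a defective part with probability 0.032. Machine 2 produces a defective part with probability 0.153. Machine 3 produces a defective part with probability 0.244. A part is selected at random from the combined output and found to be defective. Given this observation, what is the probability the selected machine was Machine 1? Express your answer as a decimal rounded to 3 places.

Posterior probability ≈ 0.075

P(defective|M1) = 0.032; P(defective|M2) = 0.153; P(defective|M3) = 0.244.
Prior × likelihood for each source: 0.333333·0.032=0.01067, 0.333333·0.153=0.05100, 0.333333·0.244=0.08133. Summing gives P(defective) = 0.14300.
P(Machine 1 | defective) = 0.01067 / 0.14300 = 0.075.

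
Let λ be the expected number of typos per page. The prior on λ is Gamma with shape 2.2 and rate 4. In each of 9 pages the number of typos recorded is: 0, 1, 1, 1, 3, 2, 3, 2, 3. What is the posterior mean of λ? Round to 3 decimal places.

Posterior mean ≈ 1.400

The Poisson likelihood adds the total count to the shape and the number of exposure periods to the rate. Here ∑xᵢ = 16 and n = 9, so shape 2.2→18.2 and rate 4→13.
E[λ | data] = 18.2/13 = 1.400.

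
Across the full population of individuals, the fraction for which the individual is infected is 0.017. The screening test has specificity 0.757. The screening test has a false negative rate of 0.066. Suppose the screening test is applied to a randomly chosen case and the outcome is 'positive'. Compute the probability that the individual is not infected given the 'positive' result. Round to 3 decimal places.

Write H for 'the individual is infected'. Prior odds H:¬H = 0.017/0.983 = 0.017294. For the 'positive' outcome, the likelihood ratio is 0.934/0.243 = 3.8436.
Posterior odds = 0.017294 × 3.8436 = 0.066472, so P(H|E) = 0.066472/(1+0.066472) = 0.062. Then P(¬H|E) = 1 − 0.062 = 0.938.

P(¬H | E) ≈ 0.938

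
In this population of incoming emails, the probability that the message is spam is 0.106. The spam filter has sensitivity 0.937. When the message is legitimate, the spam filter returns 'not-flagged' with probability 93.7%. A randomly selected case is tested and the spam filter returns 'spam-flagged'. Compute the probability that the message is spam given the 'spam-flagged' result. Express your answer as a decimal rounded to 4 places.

Write H for 'the message is spam'. Prior odds H:¬H = 0.106/0.894 = 0.11857. For the 'spam-flagged' outcome, the likelihood ratio is 0.937/0.063 = 14.873.
Posterior odds = 0.11857 × 14.873 = 1.7635, so P(H|E) = 1.7635/(1+1.7635) = 0.6381.

P(H | E) ≈ 0.6381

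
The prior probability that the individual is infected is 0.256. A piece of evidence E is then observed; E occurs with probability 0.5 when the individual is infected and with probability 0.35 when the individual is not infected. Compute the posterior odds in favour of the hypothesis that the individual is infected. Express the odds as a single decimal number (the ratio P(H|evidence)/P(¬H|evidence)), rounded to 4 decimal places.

Posterior odds ≈ 0.4916

Prior odds = 0.256/(1−0.256) = 0.34409.
Likelihood ratio for E = 0.5/0.35 = 1.4286.
Posterior odds = prior odds × LR = 0.49155.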